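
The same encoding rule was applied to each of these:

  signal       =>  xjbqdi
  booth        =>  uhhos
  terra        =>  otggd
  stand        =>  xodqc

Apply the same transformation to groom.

bghhz

s(18)→x(23) and i(8)→j(9) fit y≡17x+3 (mod 26); the inverse of 17 mod 26 is 23. This is an affine cipher: with a=0,…,z=25, each position x becomes (17x+3) mod 26.
On groom: g(6)→17·6+3≡1=b; r(17)→17·17+3≡6=g; o(14)→17·14+3≡7=h; o(14)→17·14+3≡7=h; m(12)→17·12+3≡25=z (all mod 26).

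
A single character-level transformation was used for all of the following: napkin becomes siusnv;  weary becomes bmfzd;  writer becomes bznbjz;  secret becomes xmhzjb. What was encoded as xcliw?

Shifts by position in napkin: pos 0: n→s (+5), pos 1: a→i (+8), pos 2: p→u (+5), pos 3: k→s (+8) — repeating every 2. The shifts repeat in a cycle of length 2: positions 0,1,… shift by +5, +8, then the pattern repeats.
Reversing it on xcliw: x−5=s, c−8=u, l−5=g, i−8=a, w−5=r.

sugar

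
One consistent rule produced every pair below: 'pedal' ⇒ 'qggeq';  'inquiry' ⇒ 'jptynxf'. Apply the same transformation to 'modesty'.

nqgixzf

In pedal: p→q is +1, e→g is +2, d→g is +3, a→e is +4 — the shift increases by 1 each position. Letter i (0-indexed) is shifted by i+1, so successive shifts are 1, 2, 3, ….
Applying it to modesty: m+1=n, o+2=q, d+3=g, e+4=i, s+5=x, t+6=z, y+7=f.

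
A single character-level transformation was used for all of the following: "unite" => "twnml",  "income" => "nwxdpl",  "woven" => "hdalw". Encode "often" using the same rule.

dsmlw

u(20)→t(19) and n(13)→w(22) fit y≡7x+9 (mod 26); the inverse of 7 mod 26 is 15. Each letter's alphabet position (a=0..z=25) is mapped through 7·x+9 mod 26 — an affine cipher.
For often: o(14)→7·14+9≡3=d; f(5)→7·5+9≡18=s; t(19)→7·19+9≡12=m; e(4)→7·4+9≡11=l; n(13)→7·13+9≡22=w (all mod 26).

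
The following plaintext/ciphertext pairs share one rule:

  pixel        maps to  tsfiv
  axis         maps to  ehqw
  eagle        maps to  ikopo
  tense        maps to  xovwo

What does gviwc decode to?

It's a Vigenère-style cipher with numeric key [4,10,8]: position i shifts by key[i mod 3].
Reversing it on gviwc: g−4=c, v−10=l, i−8=a, w−4=s, c−10=s.

class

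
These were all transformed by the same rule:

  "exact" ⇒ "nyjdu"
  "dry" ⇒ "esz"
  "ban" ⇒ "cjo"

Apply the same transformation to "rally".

The shift depends on letter class: consonant x→y is +1, but vowel e→n is +9. The rule splits by letter class: vowels +9, consonants +1.
Applying it to rally: r(cons)+1=s, a(vowel)+9=j, l(cons)+1=m, l(cons)+1=m, y(cons)+1=z.

sjmmz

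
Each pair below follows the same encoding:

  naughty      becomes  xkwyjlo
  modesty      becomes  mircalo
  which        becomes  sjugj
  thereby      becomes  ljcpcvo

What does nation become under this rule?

xkluix

n(13)→x(23) and a(0)→k(10) fit y≡11x+10 (mod 26); the inverse of 11 mod 26 is 19. Treating letters as 0–25, the rule is x ↦ 11x + 10 (mod 26).
For nation: n(13)→11·13+10≡23=x; a(0)→11·0+10≡10=k; t(19)→11·19+10≡11=l; i(8)→11·8+10≡20=u; o(14)→11·14+10≡8=i; n(13)→11·13+10≡23=x (all mod 26).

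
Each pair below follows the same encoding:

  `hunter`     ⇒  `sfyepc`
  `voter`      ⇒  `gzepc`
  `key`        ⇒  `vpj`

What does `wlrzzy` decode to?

lagoon

Compare letters: h→s is +11, u→f is +11, n→y is +11 — a constant shift. This is a Caesar cipher with shift 11.
Undoing it on wlrzzy: w−11=l, l−11=a, r−11=g, z−11=o, z−11=o, y−11=n.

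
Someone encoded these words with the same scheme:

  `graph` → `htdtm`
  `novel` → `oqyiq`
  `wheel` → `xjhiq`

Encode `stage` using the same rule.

In graph: g→h is +1, r→t is +2, a→d is +3, p→t is +4 — the shift increases by 1 each position. Letter i (0-indexed) is shifted by i+1, so successive shifts are 1, 2, 3, ….
Applying it to stage: s+1=t, t+2=v, a+3=d, g+4=k, e+5=j.

tvdkj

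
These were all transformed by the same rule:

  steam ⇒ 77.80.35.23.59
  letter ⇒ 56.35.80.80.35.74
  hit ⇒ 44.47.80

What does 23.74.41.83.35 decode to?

s(#19)→77 and t(#20)→80: differences scale by 3, so n = 3·pos + 20. The formula is n = 3×(alphabet index, a=1) + 20.
Undoing it on 23.74.41.83.35: 23→(23−20)÷3=1=a, 74→(74−20)÷3=18=r, 41→(41−20)÷3=7=g, 83→(83−20)÷3=21=u, 35→(35−20)÷3=5=e.

argue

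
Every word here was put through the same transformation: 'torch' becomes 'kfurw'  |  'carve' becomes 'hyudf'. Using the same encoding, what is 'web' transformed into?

The output letters match the input read backwards, each shifted +3: torch reversed is hcrot. Read the word backwards and shift each letter +3.
For web: reverse → bew; then shift: b+3=e, e+3=h, w+3=z.

ehz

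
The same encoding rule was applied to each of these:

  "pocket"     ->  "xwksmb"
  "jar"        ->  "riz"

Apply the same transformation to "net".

It's a constant shift of +8 (ROT8).
Applying it to net: n+8=v, e+8=m, t+8=b.

vmb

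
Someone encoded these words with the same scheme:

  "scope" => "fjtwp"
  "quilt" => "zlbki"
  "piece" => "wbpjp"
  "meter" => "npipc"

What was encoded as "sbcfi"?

first

s(18)→f(5) and c(2)→j(9) fit y≡3x+3 (mod 26); the inverse of 3 mod 26 is 9. Treating letters as 0–25, the rule is x ↦ 3x + 3 (mod 26).
Reversing it on sbcfi: s(18)→9·(18−3)≡5=f; b(1)→9·(1−3)≡8=i; c(2)→9·(2−3)≡17=r; f(5)→9·(5−3)≡18=s; i(8)→9·(8−3)≡19=t (all mod 26).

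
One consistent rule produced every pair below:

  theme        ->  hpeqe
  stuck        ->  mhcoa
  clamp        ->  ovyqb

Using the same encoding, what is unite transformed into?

This is an affine cipher: with a=0,…,z=25, each position x becomes (21x+24) mod 26.
Applying it to unite: u(20)→21·20+24≡2=c; n(13)→21·13+24≡11=l; i(8)→21·8+24≡10=k; t(19)→21·19+24≡7=h; e(4)→21·4+24≡4=e (all mod 26).

clkhe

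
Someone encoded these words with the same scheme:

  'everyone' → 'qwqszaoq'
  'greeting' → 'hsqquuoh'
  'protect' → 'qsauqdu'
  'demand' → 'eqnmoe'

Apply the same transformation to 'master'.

nmtuqs

The shift depends on letter class: consonant v→w is +1, but vowel e→q is +12. The rule splits by letter class: vowels +12, consonants +1.
For master: m(cons)+1=n, a(vowel)+12=m, s(cons)+1=t, t(cons)+1=u, e(vowel)+12=q, r(cons)+1=s.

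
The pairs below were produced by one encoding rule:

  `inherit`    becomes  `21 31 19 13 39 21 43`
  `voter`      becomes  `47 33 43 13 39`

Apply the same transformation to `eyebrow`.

With a=1..z=26, the number is 2·pos + 3.
On eyebrow: e=5→13, y=25→53, e=5→13, b=2→7, r=18→39, o=15→33, w=23→49.

13 53 13 7 39 33 49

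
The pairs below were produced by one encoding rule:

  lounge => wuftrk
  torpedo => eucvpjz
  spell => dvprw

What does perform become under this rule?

akclzxx

Shifts by position in lounge: pos 0: l→w (+11), pos 1: o→u (+6), pos 2: u→f (+11), pos 3: n→t (+6) — repeating every 2. It's a Vigenère-style cipher with numeric key [11,6]: position i shifts by key[i mod 2].
Applying it to perform: p+11=a, e+6=k, r+11=c, f+6=l, o+11=z, r+6=x, m+11=x.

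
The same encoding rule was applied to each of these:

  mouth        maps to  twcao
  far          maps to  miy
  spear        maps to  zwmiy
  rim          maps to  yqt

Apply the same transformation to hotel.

owams

The shift depends on letter class: consonant m→t is +7, but vowel o→w is +8. The rule splits by letter class: vowels +8, consonants +7.
On hotel: h(cons)+7=o, o(vowel)+8=w, t(cons)+7=a, e(vowel)+8=m, l(cons)+7=s.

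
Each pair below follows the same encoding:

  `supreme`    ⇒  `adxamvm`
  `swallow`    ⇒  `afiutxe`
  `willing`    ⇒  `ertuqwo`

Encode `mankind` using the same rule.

Shifts by position in supreme: pos 0: s→a (+8), pos 1: u→d (+9), pos 2: p→x (+8), pos 3: r→a (+9) — repeating every 2. It's a Vigenère-style cipher with numeric key [8,9]: position i shifts by key[i mod 2].
Applying it to mankind: m+8=u, a+9=j, n+8=v, k+9=t, i+8=q, n+9=w, d+8=l.

ujvtqwl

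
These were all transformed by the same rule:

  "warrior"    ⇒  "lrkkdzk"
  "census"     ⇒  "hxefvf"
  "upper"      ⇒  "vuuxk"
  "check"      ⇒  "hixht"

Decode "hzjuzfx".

compose

w(22)→l(11) and a(0)→r(17) fit y≡21x+17 (mod 26); the inverse of 21 mod 26 is 5. Treating letters as 0–25, the rule is x ↦ 21x + 17 (mod 26).
Decoding hzjuzfx: h(7)→5·(7−17)≡2=c; z(25)→5·(25−17)≡14=o; j(9)→5·(9−17)≡12=m; u(20)→5·(20−17)≡15=p; z(25)→5·(25−17)≡14=o; f(5)→5·(5−17)≡18=s; x(23)→5·(23−17)≡4=e (all mod 26).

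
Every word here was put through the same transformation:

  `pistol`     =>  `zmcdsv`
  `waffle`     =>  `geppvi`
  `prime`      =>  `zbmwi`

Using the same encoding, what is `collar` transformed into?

msvveb

Two shifts are in play — +4 for a/e/i/o/u, +10 for every other letter.
For collar: c(cons)+10=m, o(vowel)+4=s, l(cons)+10=v, l(cons)+10=v, a(vowel)+4=e, r(cons)+10=b.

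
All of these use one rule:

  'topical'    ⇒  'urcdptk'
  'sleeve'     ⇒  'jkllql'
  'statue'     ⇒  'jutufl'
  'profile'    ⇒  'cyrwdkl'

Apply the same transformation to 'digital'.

adhdutk

Each letter's alphabet position (a=0..z=25) is mapped through 11·x+19 mod 26 — an affine cipher.
Applying it to digital: d(3)→11·3+19≡0=a; i(8)→11·8+19≡3=d; g(6)→11·6+19≡7=h; i(8)→11·8+19≡3=d; t(19)→11·19+19≡20=u; a(0)→11·0+19≡19=t; l(11)→11·11+19≡10=k (all mod 26).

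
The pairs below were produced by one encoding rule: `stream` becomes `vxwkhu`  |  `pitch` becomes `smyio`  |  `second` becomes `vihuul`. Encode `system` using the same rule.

vcxzlu

In stream: s→v is +3, t→x is +4, r→w is +5, e→k is +6 — the shift increases by 1 each position. Each letter shifts forward by (position + 3), i.e. 3, 4, 5, … — the shift grows by one for each successive letter.
On system: s+3=v, y+4=c, s+5=x, t+6=z, e+7=l, m+8=u.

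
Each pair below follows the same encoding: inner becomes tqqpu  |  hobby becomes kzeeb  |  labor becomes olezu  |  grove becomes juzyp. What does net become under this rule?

The shift depends on letter class: consonant n→q is +3, but vowel i→t is +11. Two shifts are in play — +11 for a/e/i/o/u, +3 for every other letter.
On net: n(cons)+3=q, e(vowel)+11=p, t(cons)+3=w.

qpw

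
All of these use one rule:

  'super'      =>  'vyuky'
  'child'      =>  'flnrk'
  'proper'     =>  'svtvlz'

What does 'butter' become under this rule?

eyyzlz

In super: s→v is +3, u→y is +4, p→u is +5, e→k is +6 — the shift increases by 1 each position. Each letter shifts forward by (position + 3), i.e. 3, 4, 5, … — the shift grows by one for each successive letter.
On butter: b+3=e, u+4=y, t+5=y, t+6=z, e+7=l, r+8=z.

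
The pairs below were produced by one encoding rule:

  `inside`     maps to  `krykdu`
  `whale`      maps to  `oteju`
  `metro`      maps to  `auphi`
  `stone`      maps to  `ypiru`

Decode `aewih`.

mayor

Treating letters as 0–25, the rule is x ↦ 17x + 4 (mod 26).
Undoing it on aewih: a(0)→23·(0−4)≡12=m; e(4)→23·(4−4)≡0=a; w(22)→23·(22−4)≡24=y; i(8)→23·(8−4)≡14=o; h(7)→23·(7−4)≡17=r (all mod 26).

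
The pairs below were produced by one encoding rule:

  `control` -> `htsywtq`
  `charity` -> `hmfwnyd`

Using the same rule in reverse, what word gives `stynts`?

notion

Compare letters: c→h is +5, o→t is +5, n→s is +5 — a constant shift. Every letter moves 5 places later in the alphabet, wrapping around z→a.
Reversing it on stynts: s−5=n, t−5=o, y−5=t, n−5=i, t−5=o, s−5=n.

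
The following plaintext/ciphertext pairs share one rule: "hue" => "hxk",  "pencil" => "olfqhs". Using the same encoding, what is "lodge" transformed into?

hjgro

The output letters match the input read backwards, each shifted +3: hue reversed is euh. The word is reversed, then every letter is shifted forward by 3.
Applying it to lodge: reverse → egdol; then shift: e+3=h, g+3=j, d+3=g, o+3=r, l+3=o.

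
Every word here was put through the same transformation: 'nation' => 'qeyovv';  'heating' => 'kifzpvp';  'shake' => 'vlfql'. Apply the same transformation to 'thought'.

wltanpc

In nation: n→q is +3, a→e is +4, t→y is +5, i→o is +6 — the shift increases by 1 each position. The shift increases by 1 at each position, starting from +3: 3, 4, 5, ….
Applying it to thought: t+3=w, h+4=l, o+5=t, u+6=a, g+7=n, h+8=p, t+9=c.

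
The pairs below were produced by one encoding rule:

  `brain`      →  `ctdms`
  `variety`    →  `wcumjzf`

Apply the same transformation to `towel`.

In brain: b→c is +1, r→t is +2, a→d is +3, i→m is +4 — the shift increases by 1 each position. Each letter shifts forward by (position + 1), i.e. 1, 2, 3, … — the shift grows by one for each successive letter.
On towel: t+1=u, o+2=q, w+3=z, e+4=i, l+5=q.

uqziq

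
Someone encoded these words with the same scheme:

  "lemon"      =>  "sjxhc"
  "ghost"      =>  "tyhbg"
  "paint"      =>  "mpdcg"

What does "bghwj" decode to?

store

l(11)→s(18) and e(4)→j(9) fit y≡5x+15 (mod 26); the inverse of 5 mod 26 is 21. This is an affine cipher: with a=0,…,z=25, each position x becomes (5x+15) mod 26.
Undoing it on bghwj: b(1)→21·(1−15)≡18=s; g(6)→21·(6−15)≡19=t; h(7)→21·(7−15)≡14=o; w(22)→21·(22−15)≡17=r; j(9)→21·(9−15)≡4=e (all mod 26).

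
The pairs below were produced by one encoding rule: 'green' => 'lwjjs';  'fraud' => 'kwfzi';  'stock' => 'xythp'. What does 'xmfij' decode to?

Compare letters: g→l is +5, r→w is +5, e→j is +5 — a constant shift. Each letter is shifted forward by 5 in the alphabet (a Caesar shift of +5).
Decoding xmfij: x−5=s, m−5=h, f−5=a, i−5=d, j−5=e.

shade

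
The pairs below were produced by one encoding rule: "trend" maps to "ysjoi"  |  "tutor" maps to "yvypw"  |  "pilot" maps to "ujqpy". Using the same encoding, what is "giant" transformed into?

Shifts by position in trend: pos 0: t→y (+5), pos 1: r→s (+1), pos 2: e→j (+5), pos 3: n→o (+1) — repeating every 2. It's a Vigenère-style cipher with numeric key [5,1]: position i shifts by key[i mod 2].
For giant: g+5=l, i+1=j, a+5=f, n+1=o, t+5=y.

ljfoy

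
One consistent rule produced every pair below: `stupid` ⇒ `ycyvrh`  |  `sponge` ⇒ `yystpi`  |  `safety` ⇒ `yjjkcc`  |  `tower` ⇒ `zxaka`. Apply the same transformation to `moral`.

sxvgu

Shifts by position in stupid: pos 0: s→y (+6), pos 1: t→c (+9), pos 2: u→y (+4), pos 3: p→v (+6), pos 4: i→r (+9), pos 5: d→h (+4) — repeating every 3. It's a Vigenère-style cipher with numeric key [6,9,4]: position i shifts by key[i mod 3].
On moral: m+6=s, o+9=x, r+4=v, a+6=g, l+9=u.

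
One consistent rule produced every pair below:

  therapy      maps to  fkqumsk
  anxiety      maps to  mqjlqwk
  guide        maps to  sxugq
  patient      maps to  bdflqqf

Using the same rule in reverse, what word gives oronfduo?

Shifts by position in therapy: pos 0: t→f (+12), pos 1: h→k (+3), pos 2: e→q (+12), pos 3: r→u (+3) — repeating every 2. It's a Vigenère-style cipher with numeric key [12,3]: position i shifts by key[i mod 2].
Undoing it on oronfduo: o−12=c, r−3=o, o−12=c, n−3=k, f−12=t, d−3=a, u−12=i, o−3=l.

cocktail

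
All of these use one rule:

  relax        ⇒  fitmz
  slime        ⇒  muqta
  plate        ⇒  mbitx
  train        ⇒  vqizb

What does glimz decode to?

The output letters match the input read backwards, each shifted +8: relax reversed is xaler. The word is reversed, then every letter is shifted forward by 8.
Reversing it on glimz: shift back: g−8=y, l−8=d, i−8=a, m−8=e, z−8=r → ydaer; then reverse → ready.

ready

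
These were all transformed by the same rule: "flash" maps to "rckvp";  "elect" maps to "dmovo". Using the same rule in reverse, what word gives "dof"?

vet

The output letters match the input read backwards, each shifted +10: flash reversed is hsalf. Read the word backwards and shift each letter +10.
Undoing it on dof: shift back: d−10=t, o−10=e, f−10=v → tev; then reverse → vet.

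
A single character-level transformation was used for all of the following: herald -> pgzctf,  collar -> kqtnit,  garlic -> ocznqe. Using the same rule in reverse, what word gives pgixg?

heavy

Shifts by position in herald: pos 0: h→p (+8), pos 1: e→g (+2), pos 2: r→z (+8), pos 3: a→c (+2) — repeating every 2. A repeating key of period 2 is used — shifts +8, +2 over and over.
Undoing it on pgixg: p−8=h, g−2=e, i−8=a, x−2=v, g−8=y.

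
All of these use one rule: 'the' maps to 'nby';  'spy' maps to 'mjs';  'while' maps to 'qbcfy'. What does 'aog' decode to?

Compare letters: t→n is +20, h→b is +20, e→y is +20 — a constant shift. Every letter moves 20 places later in the alphabet, wrapping around z→a.
Undoing it on aog: a−20=g, o−20=u, g−20=m.

gum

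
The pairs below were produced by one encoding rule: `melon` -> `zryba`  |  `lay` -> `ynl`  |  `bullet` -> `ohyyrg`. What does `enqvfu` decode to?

radish

Compare letters: m→z is +13, e→r is +13, l→y is +13 — a constant shift. Every letter moves 13 places later in the alphabet, wrapping around z→a.
Reversing it on enqvfu: e−13=r, n−13=a, q−13=d, v−13=i, f−13=s, u−13=h.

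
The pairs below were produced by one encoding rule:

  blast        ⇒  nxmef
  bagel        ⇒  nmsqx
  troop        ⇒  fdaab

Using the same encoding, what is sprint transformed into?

ebduzf

Compare letters: b→n is +12, l→x is +12, a→m is +12 — a constant shift. Every letter moves 12 places later in the alphabet, wrapping around z→a.
For sprint: s+12=e, p+12=b, r+12=d, i+12=u, n+12=z, t+12=f.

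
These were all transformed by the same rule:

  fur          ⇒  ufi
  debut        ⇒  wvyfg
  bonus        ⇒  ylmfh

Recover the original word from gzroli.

tailor

Each pair mirrors across the alphabet (f↔u, u↔f, r↔i): positions sum to 25. Each letter is replaced by its mirror in the alphabet: a↔z, b↔y, c↔x, and so on (the Atbash cipher).
Undoing it on gzroli: g↔t, z↔a, r↔i, o↔l, l↔o, i↔r.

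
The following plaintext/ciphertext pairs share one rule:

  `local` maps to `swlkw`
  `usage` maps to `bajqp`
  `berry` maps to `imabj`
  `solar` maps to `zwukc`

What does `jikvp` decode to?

cable

In local: l→s is +7, o→w is +8, c→l is +9, a→k is +10 — the shift increases by 1 each position. Letter i (0-indexed) is shifted by i+7, so successive shifts are 7, 8, 9, ….
Reversing it on jikvp: j−7=c, i−8=a, k−9=b, v−10=l, p−11=e.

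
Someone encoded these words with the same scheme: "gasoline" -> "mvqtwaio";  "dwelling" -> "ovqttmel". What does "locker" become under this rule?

zmskwt

The output letters match the input read backwards, each shifted +8: gasoline reversed is enilosag. Read the word backwards and shift each letter +8.
Applying it to locker: reverse → rekcol; then shift: r+8=z, e+8=m, k+8=s, c+8=k, o+8=w, l+8=t.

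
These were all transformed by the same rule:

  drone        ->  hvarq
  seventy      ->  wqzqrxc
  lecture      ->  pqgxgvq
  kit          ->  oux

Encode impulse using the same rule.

uqtgpwq

The shift depends on letter class: consonant d→h is +4, but vowel o→a is +12. Vowels shift forward by 12 and consonants shift forward by 4.
For impulse: i(vowel)+12=u, m(cons)+4=q, p(cons)+4=t, u(vowel)+12=g, l(cons)+4=p, s(cons)+4=w, e(vowel)+12=q.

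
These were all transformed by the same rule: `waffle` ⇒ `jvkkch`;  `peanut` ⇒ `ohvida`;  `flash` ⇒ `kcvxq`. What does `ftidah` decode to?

This is an affine cipher: with a=0,…,z=25, each position x becomes (3x+21) mod 26.
Reversing it on ftidah: f(5)→9·(5−21)≡12=m; t(19)→9·(19−21)≡8=i; i(8)→9·(8−21)≡13=n; d(3)→9·(3−21)≡20=u; a(0)→9·(0−21)≡19=t; h(7)→9·(7−21)≡4=e (all mod 26).

minute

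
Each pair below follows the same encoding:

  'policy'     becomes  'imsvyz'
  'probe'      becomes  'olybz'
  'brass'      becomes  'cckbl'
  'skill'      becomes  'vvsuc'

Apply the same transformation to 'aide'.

The output letters match the input read backwards, each shifted +10: policy reversed is ycilop. Two steps: reverse the string, then apply a Caesar shift of +10.
Applying it to aide: reverse → edia; then shift: e+10=o, d+10=n, i+10=s, a+10=k.

onsk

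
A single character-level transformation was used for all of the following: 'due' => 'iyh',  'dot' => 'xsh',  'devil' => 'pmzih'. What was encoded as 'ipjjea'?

waffle

The output letters match the input read backwards, each shifted +4: due reversed is eud. Two steps: reverse the string, then apply a Caesar shift of +4.
Decoding ipjjea: shift back: i−4=e, p−4=l, j−4=f, j−4=f, e−4=a, a−4=w → elffaw; then reverse → waffle.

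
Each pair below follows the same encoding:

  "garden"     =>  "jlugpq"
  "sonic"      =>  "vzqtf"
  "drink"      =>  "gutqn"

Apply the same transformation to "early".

The shift depends on letter class: consonant g→j is +3, but vowel a→l is +11. The rule splits by letter class: vowels +11, consonants +3.
Applying it to early: e(vowel)+11=p, a(vowel)+11=l, r(cons)+3=u, l(cons)+3=o, y(cons)+3=b.

pluob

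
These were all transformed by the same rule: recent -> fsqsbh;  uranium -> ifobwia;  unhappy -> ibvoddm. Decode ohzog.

This is a Caesar cipher with shift 14.
Reversing it on ohzog: o−14=a, h−14=t, z−14=l, o−14=a, g−14=s.

atlas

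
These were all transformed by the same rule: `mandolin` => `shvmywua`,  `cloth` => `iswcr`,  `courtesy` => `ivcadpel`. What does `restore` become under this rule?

Letter i (0-indexed) is shifted by i+6, so successive shifts are 6, 7, 8, ….
Applying it to restore: r+6=x, e+7=l, s+8=a, t+9=c, o+10=y, r+11=c, e+12=q.

xlacycq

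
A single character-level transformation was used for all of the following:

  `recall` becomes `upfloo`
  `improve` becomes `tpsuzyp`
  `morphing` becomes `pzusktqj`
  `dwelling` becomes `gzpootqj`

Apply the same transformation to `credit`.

fupgtw

Two shifts are in play — +11 for a/e/i/o/u, +3 for every other letter.
On credit: c(cons)+3=f, r(cons)+3=u, e(vowel)+11=p, d(cons)+3=g, i(vowel)+11=t, t(cons)+3=w.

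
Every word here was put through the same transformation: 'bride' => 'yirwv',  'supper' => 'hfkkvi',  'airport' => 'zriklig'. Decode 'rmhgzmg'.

instant

Each pair mirrors across the alphabet (b↔y, r↔i, i↔r): positions sum to 25. Each letter is replaced by its mirror in the alphabet: a↔z, b↔y, c↔x, and so on (the Atbash cipher).
Reversing it on rmhgzmg: r↔i, m↔n, h↔s, g↔t, z↔a, m↔n, g↔t.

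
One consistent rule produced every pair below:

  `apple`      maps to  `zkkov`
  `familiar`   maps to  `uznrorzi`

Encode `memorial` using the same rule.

Each pair mirrors across the alphabet (a↔z, p↔k, p↔k): positions sum to 25. This is the alphabet-reversal cipher (Atbash): a becomes z, b becomes y, etc.
For memorial: m↔n, e↔v, m↔n, o↔l, r↔i, i↔r, a↔z, l↔o.

nvnlirzo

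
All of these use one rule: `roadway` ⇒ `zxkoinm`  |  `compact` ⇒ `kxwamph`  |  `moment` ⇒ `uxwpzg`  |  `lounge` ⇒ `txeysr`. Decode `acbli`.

In roadway: r→z is +8, o→x is +9, a→k is +10, d→o is +11 — the shift increases by 1 each position. The shift increases by 1 at each position, starting from +8: 8, 9, 10, ….
Decoding acbli: a−8=s, c−9=t, b−10=r, l−11=a, i−12=w.

straw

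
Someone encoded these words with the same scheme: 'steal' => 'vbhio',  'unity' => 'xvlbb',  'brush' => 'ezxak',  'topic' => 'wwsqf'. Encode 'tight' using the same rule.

wqjpw

The shifts repeat in a cycle of length 2: positions 0,1,… shift by +3, +8, then the pattern repeats.
On tight: t+3=w, i+8=q, g+3=j, h+8=p, t+3=w.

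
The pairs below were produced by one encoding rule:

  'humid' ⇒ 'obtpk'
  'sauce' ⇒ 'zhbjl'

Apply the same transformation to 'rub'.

ybi

It's a constant shift of +7 (ROT7).
On rub: r+7=y, u+7=b, b+7=i.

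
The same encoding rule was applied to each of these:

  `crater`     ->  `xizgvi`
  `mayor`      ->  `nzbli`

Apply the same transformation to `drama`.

wiznz

Each pair mirrors across the alphabet (c↔x, r↔i, a↔z): positions sum to 25. Each letter is replaced by its mirror in the alphabet: a↔z, b↔y, c↔x, and so on (the Atbash cipher).
On drama: d↔w, r↔i, a↔z, m↔n, a↔z.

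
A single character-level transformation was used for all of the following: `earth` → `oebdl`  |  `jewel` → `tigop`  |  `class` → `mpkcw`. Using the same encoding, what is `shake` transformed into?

clkui

Shifts by position in earth: pos 0: e→o (+10), pos 1: a→e (+4), pos 2: r→b (+10), pos 3: t→d (+10), pos 4: h→l (+4) — repeating every 3. A repeating key of period 3 is used — shifts +10, +4, +10 over and over.
Applying it to shake: s+10=c, h+4=l, a+10=k, k+10=u, e+4=i.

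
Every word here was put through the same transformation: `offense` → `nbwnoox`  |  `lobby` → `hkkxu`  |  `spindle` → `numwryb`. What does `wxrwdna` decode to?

reunion

The output letters match the input read backwards, each shifted +9: offense reversed is esneffo. Read the word backwards and shift each letter +9.
Decoding wxrwdna: shift back: w−9=n, x−9=o, r−9=i, w−9=n, d−9=u, n−9=e, a−9=r → noinuer; then reverse → reunion.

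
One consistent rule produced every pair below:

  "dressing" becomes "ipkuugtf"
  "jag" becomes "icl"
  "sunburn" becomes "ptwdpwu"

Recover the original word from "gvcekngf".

delicate

The output letters match the input read backwards, each shifted +2: dressing reversed is gnisserd. The word is reversed, then every letter is shifted forward by 2.
Reversing it on gvcekngf: shift back: g−2=e, v−2=t, c−2=a, e−2=c, k−2=i, n−2=l, g−2=e, f−2=d → etaciled; then reverse → delicate.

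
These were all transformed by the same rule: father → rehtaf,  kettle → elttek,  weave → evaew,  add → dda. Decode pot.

It's just the letters in reverse order.
Undoing it on pot: then reverse → top.

top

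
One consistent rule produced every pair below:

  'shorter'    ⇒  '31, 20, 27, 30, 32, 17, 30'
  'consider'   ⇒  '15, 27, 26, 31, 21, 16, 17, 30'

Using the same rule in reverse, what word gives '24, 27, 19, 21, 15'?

logic

Letters become their 1-based position plus 12 (so a→13, b→14, …).
Decoding 24, 27, 19, 21, 15: 24→(24−12)÷1=12=l, 27→(27−12)÷1=15=o, 19→(19−12)÷1=7=g, 21→(21−12)÷1=9=i, 15→(15−12)÷1=3=c.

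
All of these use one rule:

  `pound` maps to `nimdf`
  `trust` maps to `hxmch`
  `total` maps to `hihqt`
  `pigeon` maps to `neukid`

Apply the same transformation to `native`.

dqherk

p(15)→n(13) and o(14)→i(8) fit y≡5x+16 (mod 26); the inverse of 5 mod 26 is 21. Treating letters as 0–25, the rule is x ↦ 5x + 16 (mod 26).
Applying it to native: n(13)→5·13+16≡3=d; a(0)→5·0+16≡16=q; t(19)→5·19+16≡7=h; i(8)→5·8+16≡4=e; v(21)→5·21+16≡17=r; e(4)→5·4+16≡10=k (all mod 26).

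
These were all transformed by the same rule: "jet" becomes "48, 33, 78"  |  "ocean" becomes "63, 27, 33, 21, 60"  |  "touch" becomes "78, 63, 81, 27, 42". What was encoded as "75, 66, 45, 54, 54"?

spill

j(#10)→48 and e(#5)→33: differences scale by 3, so n = 3·pos + 18. Each letter becomes 3×(its alphabet position, a=1..z=26) + 18.
Reversing it on 75, 66, 45, 54, 54: 75→(75−18)÷3=19=s, 66→(66−18)÷3=16=p, 45→(45−18)÷3=9=i, 54→(54−18)÷3=12=l, 54→(54−18)÷3=12=l.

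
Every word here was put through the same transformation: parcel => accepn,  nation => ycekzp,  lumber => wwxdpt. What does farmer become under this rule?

Shifts by position in parcel: pos 0: p→a (+11), pos 1: a→c (+2), pos 2: r→c (+11), pos 3: c→e (+2) — repeating every 2. A repeating key of period 2 is used — shifts +11, +2 over and over.
For farmer: f+11=q, a+2=c, r+11=c, m+2=o, e+11=p, r+2=t.

qccopt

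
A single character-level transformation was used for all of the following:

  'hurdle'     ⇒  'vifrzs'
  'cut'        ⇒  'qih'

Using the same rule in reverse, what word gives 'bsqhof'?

nectar

Compare letters: h→v is +14, u→i is +14, r→f is +14 — a constant shift. Every letter moves 14 places later in the alphabet, wrapping around z→a.
Decoding bsqhof: b−14=n, s−14=e, q−14=c, h−14=t, o−14=a, f−14=r.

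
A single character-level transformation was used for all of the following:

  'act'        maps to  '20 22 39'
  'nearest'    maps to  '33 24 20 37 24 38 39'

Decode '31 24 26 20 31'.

legal

a is letter #1 and maps to 20: an offset of 19. Letters become their 1-based position plus 19 (so a→20, b→21, …).
Reversing it on 31 24 26 20 31: 31→(31−19)÷1=12=l, 24→(24−19)÷1=5=e, 26→(26−19)÷1=7=g, 20→(20−19)÷1=1=a, 31→(31−19)÷1=12=l.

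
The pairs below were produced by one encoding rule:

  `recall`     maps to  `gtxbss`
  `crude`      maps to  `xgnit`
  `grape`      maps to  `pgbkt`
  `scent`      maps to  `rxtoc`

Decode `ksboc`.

r(17)→g(6) and e(4)→t(19) fit y≡11x+1 (mod 26); the inverse of 11 mod 26 is 19. Each letter's alphabet position (a=0..z=25) is mapped through 11·x+1 mod 26 — an affine cipher.
Undoing it on ksboc: k(10)→19·(10−1)≡15=p; s(18)→19·(18−1)≡11=l; b(1)→19·(1−1)≡0=a; o(14)→19·(14−1)≡13=n; c(2)→19·(2−1)≡19=t (all mod 26).

plant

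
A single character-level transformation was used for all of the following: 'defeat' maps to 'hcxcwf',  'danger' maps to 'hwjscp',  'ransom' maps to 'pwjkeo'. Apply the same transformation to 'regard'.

Treating letters as 0–25, the rule is x ↦ 21x + 22 (mod 26).
On regard: r(17)→21·17+22≡15=p; e(4)→21·4+22≡2=c; g(6)→21·6+22≡18=s; a(0)→21·0+22≡22=w; r(17)→21·17+22≡15=p; d(3)→21·3+22≡7=h (all mod 26).

pcswph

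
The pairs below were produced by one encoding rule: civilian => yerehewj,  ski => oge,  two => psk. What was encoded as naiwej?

remain

Compare letters: c→y is +22, i→e is +22, v→r is +22 — a constant shift. This is a Caesar cipher with shift 22.
Decoding naiwej: n−22=r, a−22=e, i−22=m, w−22=a, e−22=i, j−22=n.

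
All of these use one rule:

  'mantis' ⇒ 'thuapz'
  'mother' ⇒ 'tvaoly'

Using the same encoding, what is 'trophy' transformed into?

ayvwof

It's a constant shift of +7 (ROT7).
For trophy: t+7=a, r+7=y, o+7=v, p+7=w, h+7=o, y+7=f.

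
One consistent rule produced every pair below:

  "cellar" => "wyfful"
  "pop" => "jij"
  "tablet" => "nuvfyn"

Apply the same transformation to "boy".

Compare letters: c→w is +20, e→y is +20, l→f is +20 — a constant shift. Each letter is shifted forward by 20 in the alphabet (a Caesar shift of +20).
Applying it to boy: b+20=v, o+20=i, y+20=s.

vis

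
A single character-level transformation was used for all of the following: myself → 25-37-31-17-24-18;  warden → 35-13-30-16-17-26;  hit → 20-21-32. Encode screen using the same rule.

31-15-30-17-17-26

Each letter is replaced by its alphabet position (a=1..z=26) + 12.
Applying it to screen: s=19→31, c=3→15, r=18→30, e=5→17, e=5→17, n=14→26.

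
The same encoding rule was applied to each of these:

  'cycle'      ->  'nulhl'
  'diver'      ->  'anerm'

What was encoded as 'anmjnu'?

Read the word backwards and shift each letter +9.
Undoing it on anmjnu: shift back: a−9=r, n−9=e, m−9=d, j−9=a, n−9=e, u−9=l → redael; then reverse → leader.

leader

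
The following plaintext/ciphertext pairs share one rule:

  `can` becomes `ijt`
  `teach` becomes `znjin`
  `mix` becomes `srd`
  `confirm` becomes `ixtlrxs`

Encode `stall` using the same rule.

yzjrr

Two shifts are in play — +9 for a/e/i/o/u, +6 for every other letter.
Applying it to stall: s(cons)+6=y, t(cons)+6=z, a(vowel)+9=j, l(cons)+6=r, l(cons)+6=r.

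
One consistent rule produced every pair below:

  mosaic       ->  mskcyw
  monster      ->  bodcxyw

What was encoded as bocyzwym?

composer

The output letters match the input read backwards, each shifted +10: mosaic reversed is ciasom. Read the word backwards and shift each letter +10.
Reversing it on bocyzwym: shift back: b−10=r, o−10=e, c−10=s, y−10=o, z−10=p, w−10=m, y−10=o, m−10=c → resopmoc; then reverse → composer.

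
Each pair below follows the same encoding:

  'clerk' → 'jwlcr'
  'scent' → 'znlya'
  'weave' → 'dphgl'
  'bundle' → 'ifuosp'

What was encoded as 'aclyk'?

Shifts by position in clerk: pos 0: c→j (+7), pos 1: l→w (+11), pos 2: e→l (+7), pos 3: r→c (+11) — repeating every 2. A repeating key of period 2 is used — shifts +7, +11 over and over.
Undoing it on aclyk: a−7=t, c−11=r, l−7=e, y−11=n, k−7=d.

trend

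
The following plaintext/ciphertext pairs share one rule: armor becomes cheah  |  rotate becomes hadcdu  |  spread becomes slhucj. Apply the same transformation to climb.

ytmen

a(0)→c(2) and r(17)→h(7) fit y≡11x+2 (mod 26); the inverse of 11 mod 26 is 19. This is an affine cipher: with a=0,…,z=25, each position x becomes (11x+2) mod 26.
On climb: c(2)→11·2+2≡24=y; l(11)→11·11+2≡19=t; i(8)→11·8+2≡12=m; m(12)→11·12+2≡4=e; b(1)→11·1+2≡13=n (all mod 26).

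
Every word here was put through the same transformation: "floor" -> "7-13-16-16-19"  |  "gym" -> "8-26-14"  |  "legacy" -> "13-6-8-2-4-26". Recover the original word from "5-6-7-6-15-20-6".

f is letter #6 and maps to 7: an offset of 1. Each letter is replaced by its alphabet position (a=1..z=26) + 1.
Undoing it on 5-6-7-6-15-20-6: 5→(5−1)÷1=4=d, 6→(6−1)÷1=5=e, 7→(7−1)÷1=6=f, 6→(6−1)÷1=5=e, 15→(15−1)÷1=14=n, 20→(20−1)÷1=19=s, 6→(6−1)÷1=5=e.

defense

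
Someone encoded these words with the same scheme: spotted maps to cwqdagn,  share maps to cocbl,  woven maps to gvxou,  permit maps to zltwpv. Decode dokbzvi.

It's a Vigenère-style cipher with numeric key [10,7,2]: position i shifts by key[i mod 3].
Decoding dokbzvi: d−10=t, o−7=h, k−2=i, b−10=r, z−7=s, v−2=t, i−10=y.

thirsty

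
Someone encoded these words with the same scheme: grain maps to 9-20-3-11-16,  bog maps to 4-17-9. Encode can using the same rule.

5-3-16

g is letter #7 and maps to 9: an offset of 2. The number is (letter's place in the alphabet, a=1) + 2.
On can: c=3→5, a=1→3, n=14→16.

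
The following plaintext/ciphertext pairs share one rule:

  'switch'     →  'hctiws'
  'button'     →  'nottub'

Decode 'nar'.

The output letters match the input read backwards: switch reversed is hctiws. It's just the letters in reverse order.
Decoding nar: then reverse → ran.

ran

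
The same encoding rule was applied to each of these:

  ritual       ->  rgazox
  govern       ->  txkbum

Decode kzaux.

route

The output letters match the input read backwards, each shifted +6: ritual reversed is lautir. Read the word backwards and shift each letter +6.
Undoing it on kzaux: shift back: k−6=e, z−6=t, a−6=u, u−6=o, x−6=r → etuor; then reverse → route.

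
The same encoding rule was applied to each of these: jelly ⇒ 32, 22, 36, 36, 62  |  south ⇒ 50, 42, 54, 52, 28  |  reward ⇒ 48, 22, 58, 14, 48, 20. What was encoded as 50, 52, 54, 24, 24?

j(#10)→32 and e(#5)→22: differences scale by 2, so n = 2·pos + 12. The formula is n = 2×(alphabet index, a=1) + 12.
Decoding 50, 52, 54, 24, 24: 50→(50−12)÷2=19=s, 52→(52−12)÷2=20=t, 54→(54−12)÷2=21=u, 24→(24−12)÷2=6=f, 24→(24−12)÷2=6=f.

stuff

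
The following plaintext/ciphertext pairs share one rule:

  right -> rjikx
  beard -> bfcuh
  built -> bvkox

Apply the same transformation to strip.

In right: r→r is +0, i→j is +1, g→i is +2, h→k is +3 — the shift increases by 1 each position. The shift increases by 1 at each position, starting from +0: 0, 1, 2, ….
On strip: s+0=s, t+1=u, r+2=t, i+3=l, p+4=t.

sutlt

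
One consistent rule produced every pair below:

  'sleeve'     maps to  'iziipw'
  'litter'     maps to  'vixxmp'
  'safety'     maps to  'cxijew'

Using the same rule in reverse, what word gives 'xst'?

pot

The output letters match the input read backwards, each shifted +4: sleeve reversed is eveels. Two steps: reverse the string, then apply a Caesar shift of +4.
Decoding xst: shift back: x−4=t, s−4=o, t−4=p → top; then reverse → pot.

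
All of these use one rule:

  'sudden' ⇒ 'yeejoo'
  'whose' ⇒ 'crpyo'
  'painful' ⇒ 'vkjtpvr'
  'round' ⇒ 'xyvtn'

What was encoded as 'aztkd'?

upset

Shifts by position in sudden: pos 0: s→y (+6), pos 1: u→e (+10), pos 2: d→e (+1), pos 3: d→j (+6), pos 4: e→o (+10), pos 5: n→o (+1) — repeating every 3. The shifts repeat in a cycle of length 3: positions 0,1,… shift by +6, +10, +1, then the pattern repeats.
Undoing it on aztkd: a−6=u, z−10=p, t−1=s, k−6=e, d−10=t.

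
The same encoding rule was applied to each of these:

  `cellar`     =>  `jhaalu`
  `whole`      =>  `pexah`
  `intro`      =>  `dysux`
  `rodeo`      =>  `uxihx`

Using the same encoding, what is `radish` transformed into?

c(2)→j(9) and e(4)→h(7) fit y≡25x+11 (mod 26); the inverse of 25 mod 26 is 25. Treating letters as 0–25, the rule is x ↦ 25x + 11 (mod 26).
Applying it to radish: r(17)→25·17+11≡20=u; a(0)→25·0+11≡11=l; d(3)→25·3+11≡8=i; i(8)→25·8+11≡3=d; s(18)→25·18+11≡19=t; h(7)→25·7+11≡4=e (all mod 26).

ulidte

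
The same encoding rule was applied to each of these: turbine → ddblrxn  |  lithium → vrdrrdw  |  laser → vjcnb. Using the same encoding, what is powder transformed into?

zxgnnb

The shift depends on letter class: consonant t→d is +10, but vowel u→d is +9. The rule splits by letter class: vowels +9, consonants +10.
On powder: p(cons)+10=z, o(vowel)+9=x, w(cons)+10=g, d(cons)+10=n, e(vowel)+9=n, r(cons)+10=b.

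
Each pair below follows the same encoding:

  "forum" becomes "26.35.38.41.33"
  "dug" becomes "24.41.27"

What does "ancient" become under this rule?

f is letter #6 and maps to 26: an offset of 20. The number is (letter's place in the alphabet, a=1) + 20.
On ancient: a=1→21, n=14→34, c=3→23, i=9→29, e=5→25, n=14→34, t=20→40.

21.34.23.29.25.34.40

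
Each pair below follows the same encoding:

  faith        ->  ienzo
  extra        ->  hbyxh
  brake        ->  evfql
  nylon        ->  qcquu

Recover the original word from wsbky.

tower

In faith: f→i is +3, a→e is +4, i→n is +5, t→z is +6 — the shift increases by 1 each position. Each letter shifts forward by (position + 3), i.e. 3, 4, 5, … — the shift grows by one for each successive letter.
Decoding wsbky: w−3=t, s−4=o, b−5=w, k−6=e, y−7=r.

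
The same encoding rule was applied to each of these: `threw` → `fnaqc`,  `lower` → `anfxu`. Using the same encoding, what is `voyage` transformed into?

npjhxe

The word is reversed, then every letter is shifted forward by 9.
For voyage: reverse → egayov; then shift: e+9=n, g+9=p, a+9=j, y+9=h, o+9=x, v+9=e.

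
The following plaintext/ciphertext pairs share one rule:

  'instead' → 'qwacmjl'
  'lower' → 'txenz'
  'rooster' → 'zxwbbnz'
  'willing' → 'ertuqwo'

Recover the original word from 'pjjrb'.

habit

It's a Vigenère-style cipher with numeric key [8,9]: position i shifts by key[i mod 2].
Decoding pjjrb: p−8=h, j−9=a, j−8=b, r−9=i, b−8=t.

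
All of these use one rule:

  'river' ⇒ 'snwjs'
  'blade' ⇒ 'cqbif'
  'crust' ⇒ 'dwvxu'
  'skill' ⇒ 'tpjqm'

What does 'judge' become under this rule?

kzelf

Shifts by position in river: pos 0: r→s (+1), pos 1: i→n (+5), pos 2: v→w (+1), pos 3: e→j (+5) — repeating every 2. A repeating key of period 2 is used — shifts +1, +5 over and over.
On judge: j+1=k, u+5=z, d+1=e, g+5=l, e+1=f.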